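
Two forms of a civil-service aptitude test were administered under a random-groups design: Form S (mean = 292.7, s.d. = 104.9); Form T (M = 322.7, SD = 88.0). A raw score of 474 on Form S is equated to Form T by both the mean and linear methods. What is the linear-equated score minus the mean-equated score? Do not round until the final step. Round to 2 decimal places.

Mean-equated: 474 + (322.7 − 292.7) = 504.00
Linear-equated: (88.0/104.9)(474 − 292.7) + 322.7 = 474.792
Difference = 474.792 − 504.00 = -29.21

-29.21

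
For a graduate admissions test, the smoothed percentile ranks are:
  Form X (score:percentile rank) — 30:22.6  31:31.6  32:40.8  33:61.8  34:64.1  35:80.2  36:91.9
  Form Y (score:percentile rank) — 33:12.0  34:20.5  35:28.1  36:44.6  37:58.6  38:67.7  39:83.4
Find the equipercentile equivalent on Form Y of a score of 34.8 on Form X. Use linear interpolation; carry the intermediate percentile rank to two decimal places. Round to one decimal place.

PR of 34.8 on Form X: 64.1 + (34.8 − 34)/(35 − 34) × (80.2 − 64.1) = 76.98
On Form Y, PR 76.98 falls between score 38 (PR 67.7) and 39 (PR 83.4).
Interpolate: 38 + (76.98 − 67.7)/(83.4 − 67.7) × (39 − 38) = 38.6

38.6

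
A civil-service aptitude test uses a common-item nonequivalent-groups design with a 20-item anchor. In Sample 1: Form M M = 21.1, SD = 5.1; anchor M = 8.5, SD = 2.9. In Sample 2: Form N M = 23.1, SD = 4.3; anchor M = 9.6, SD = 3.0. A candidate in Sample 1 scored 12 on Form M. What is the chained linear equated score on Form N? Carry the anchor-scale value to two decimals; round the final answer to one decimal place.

14.1

Form M → anchor (Sample 1): v = (2.9/5.1)(12 − 21.1) + 8.5 = 3.33
anchor → Form N (Sample 2): y = (4.3/3.0)(3.33 − 9.6) + 23.1 = 14.1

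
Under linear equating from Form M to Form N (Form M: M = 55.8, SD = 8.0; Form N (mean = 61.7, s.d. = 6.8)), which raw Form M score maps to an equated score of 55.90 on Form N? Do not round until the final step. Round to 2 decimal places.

48.98

Invert y = (SD_Y/SD_X)(x − M_X) + M_Y:
x = (SD_X/SD_Y)(y − M_Y) + M_X = (8.0/6.8)(55.90 − 61.7) + 55.8
x = 1.176471 × -5.800 + 55.8 = 48.98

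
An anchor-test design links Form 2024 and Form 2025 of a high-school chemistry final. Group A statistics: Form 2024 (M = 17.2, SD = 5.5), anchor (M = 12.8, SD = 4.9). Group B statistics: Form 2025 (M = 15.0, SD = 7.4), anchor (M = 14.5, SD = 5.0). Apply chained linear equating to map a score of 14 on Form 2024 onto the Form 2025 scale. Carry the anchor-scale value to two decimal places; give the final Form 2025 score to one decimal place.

8.3

Form 2024 → anchor (Group A): v = (4.9/5.5)(14 − 17.2) + 12.8 = 9.95
anchor → Form 2025 (Group B): y = (7.4/5.0)(9.95 − 14.5) + 15.0 = 8.3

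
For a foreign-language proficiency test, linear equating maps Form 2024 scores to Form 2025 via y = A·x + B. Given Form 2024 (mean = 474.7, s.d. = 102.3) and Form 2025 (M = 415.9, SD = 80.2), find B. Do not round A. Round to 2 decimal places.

43.75

A = SD_Y / SD_X = 80.2 / 102.3 = 0.783969
B = M_Y − A·M_X = 415.9 − 0.783969 × 474.7 = 43.75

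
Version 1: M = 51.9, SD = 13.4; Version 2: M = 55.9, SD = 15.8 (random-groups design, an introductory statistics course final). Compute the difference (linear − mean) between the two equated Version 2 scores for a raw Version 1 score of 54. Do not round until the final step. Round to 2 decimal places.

Mean-equated: 54 + (55.9 − 51.9) = 58.00
Linear-equated: (15.8/13.4)(54 − 51.9) + 55.9 = 58.376
Difference = 58.376 − 58.00 = 0.38

0.38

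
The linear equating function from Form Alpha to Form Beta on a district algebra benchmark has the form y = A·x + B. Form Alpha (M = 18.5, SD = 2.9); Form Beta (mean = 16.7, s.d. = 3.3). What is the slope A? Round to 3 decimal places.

A = SD_Y / SD_X = 3.3 / 2.9 = 1.138

1.138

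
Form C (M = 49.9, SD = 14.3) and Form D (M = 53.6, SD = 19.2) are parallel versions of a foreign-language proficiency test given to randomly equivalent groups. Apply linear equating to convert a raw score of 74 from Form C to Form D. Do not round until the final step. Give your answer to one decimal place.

86.0

Linear equating: y = (SD_Y/SD_X)(x − M_X) + M_Y
y = (19.2/14.3)(74 − 49.9) + 53.6
y = 1.342657 × 24.1 + 53.6 = 32.3580 + 53.6 = 86.0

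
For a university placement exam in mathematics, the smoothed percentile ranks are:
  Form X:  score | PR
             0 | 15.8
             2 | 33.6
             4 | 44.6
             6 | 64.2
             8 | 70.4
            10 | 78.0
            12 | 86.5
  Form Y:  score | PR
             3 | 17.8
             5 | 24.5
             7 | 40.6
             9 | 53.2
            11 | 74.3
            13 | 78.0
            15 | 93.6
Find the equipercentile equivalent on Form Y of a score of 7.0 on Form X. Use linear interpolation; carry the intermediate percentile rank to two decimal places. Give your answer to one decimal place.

PR of 7.0 on Form X: 64.2 + (7.0 − 6)/(8 − 6) × (70.4 − 64.2) = 67.30
On Form Y, PR 67.30 falls between score 9 (PR 53.2) and 11 (PR 74.3).
Interpolate: 9 + (67.30 − 53.2)/(74.3 − 53.2) × (11 − 9) = 10.3

10.3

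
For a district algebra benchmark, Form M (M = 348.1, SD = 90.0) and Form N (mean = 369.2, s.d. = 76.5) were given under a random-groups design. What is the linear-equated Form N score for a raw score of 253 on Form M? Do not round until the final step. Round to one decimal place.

288.4

Linear equating: y = (SD_Y/SD_X)(x − M_X) + M_Y
y = (76.5/90.0)(253 − 348.1) + 369.2
y = 0.850000 × -95.1 + 369.2 = -80.8350 + 369.2 = 288.4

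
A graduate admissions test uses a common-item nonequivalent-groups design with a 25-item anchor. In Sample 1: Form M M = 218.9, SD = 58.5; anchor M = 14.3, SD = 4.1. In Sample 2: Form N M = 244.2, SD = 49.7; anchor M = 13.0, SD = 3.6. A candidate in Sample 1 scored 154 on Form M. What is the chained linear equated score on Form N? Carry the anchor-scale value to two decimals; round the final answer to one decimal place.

Form M → anchor (Sample 1): v = (4.1/58.5)(154 − 218.9) + 14.3 = 9.75
anchor → Form N (Sample 2): y = (49.7/3.6)(9.75 − 13.0) + 244.2 = 199.3

199.3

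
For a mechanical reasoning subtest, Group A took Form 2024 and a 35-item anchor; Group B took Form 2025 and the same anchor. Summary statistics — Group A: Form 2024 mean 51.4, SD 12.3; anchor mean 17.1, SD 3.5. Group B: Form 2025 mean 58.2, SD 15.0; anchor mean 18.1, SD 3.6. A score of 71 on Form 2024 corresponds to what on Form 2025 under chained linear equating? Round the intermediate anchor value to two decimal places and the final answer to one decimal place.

77.3

Form 2024 → anchor (Group A): v = (3.5/12.3)(71 − 51.4) + 17.1 = 22.68
anchor → Form 2025 (Group B): y = (15.0/3.6)(22.68 − 18.1) + 58.2 = 77.3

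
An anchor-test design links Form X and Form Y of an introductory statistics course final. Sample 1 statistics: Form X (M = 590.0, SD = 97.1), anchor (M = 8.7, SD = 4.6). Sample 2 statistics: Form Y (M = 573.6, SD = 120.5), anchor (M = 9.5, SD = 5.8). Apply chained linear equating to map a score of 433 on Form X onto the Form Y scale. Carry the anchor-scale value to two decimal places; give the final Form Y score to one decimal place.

Form X → anchor (Sample 1): v = (4.6/97.1)(433 − 590.0) + 8.7 = 1.26
anchor → Form Y (Sample 2): y = (120.5/5.8)(1.26 − 9.5) + 573.6 = 402.4

402.4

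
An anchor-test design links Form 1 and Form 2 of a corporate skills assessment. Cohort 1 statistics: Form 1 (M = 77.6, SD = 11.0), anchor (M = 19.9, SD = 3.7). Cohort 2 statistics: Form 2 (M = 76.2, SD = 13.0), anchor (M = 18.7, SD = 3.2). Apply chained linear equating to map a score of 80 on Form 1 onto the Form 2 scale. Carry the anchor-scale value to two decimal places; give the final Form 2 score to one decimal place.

84.4

Form 1 → anchor (Cohort 1): v = (3.7/11.0)(80 − 77.6) + 19.9 = 20.71
anchor → Form 2 (Cohort 2): y = (13.0/3.2)(20.71 − 18.7) + 76.2 = 84.4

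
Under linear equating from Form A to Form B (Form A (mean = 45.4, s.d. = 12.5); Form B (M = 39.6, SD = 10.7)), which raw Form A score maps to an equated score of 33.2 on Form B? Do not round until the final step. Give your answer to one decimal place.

37.9

Invert y = (SD_Y/SD_X)(x − M_X) + M_Y:
x = (SD_X/SD_Y)(y − M_Y) + M_X = (12.5/10.7)(33.2 − 39.6) + 45.4
x = 1.168224 × -6.400 + 45.4 = 37.9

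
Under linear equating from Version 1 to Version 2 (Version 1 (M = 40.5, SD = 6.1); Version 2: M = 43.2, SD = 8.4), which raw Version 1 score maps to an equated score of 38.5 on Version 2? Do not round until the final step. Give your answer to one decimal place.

Invert y = (SD_Y/SD_X)(x − M_X) + M_Y:
x = (SD_X/SD_Y)(y − M_Y) + M_X = (6.1/8.4)(38.5 − 43.2) + 40.5
x = 0.726190 × -4.700 + 40.5 = 37.1

37.1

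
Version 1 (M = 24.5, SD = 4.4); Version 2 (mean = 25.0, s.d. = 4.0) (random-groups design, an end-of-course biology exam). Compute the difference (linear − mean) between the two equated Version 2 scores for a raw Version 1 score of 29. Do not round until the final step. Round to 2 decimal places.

-0.41

Mean-equated: 29 + (25.0 − 24.5) = 29.50
Linear-equated: (4.0/4.4)(29 − 24.5) + 25.0 = 29.091
Difference = 29.091 − 29.50 = -0.41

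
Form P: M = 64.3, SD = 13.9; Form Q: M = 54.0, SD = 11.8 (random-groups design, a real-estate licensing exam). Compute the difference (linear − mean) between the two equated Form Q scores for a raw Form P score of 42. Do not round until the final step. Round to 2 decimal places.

3.37

Mean-equated: 42 + (54.0 − 64.3) = 31.70
Linear-equated: (11.8/13.9)(42 − 64.3) + 54.0 = 35.069
Difference = 35.069 − 31.70 = 3.37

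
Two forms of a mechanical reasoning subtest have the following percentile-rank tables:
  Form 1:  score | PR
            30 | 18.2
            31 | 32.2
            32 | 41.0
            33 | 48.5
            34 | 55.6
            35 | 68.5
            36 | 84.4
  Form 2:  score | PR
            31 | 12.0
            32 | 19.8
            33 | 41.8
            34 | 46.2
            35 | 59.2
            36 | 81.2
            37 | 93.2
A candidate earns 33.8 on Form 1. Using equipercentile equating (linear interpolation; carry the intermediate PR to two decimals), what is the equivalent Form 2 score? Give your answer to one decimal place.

PR of 33.8 on Form 1: 48.5 + (33.8 − 33)/(34 − 33) × (55.6 − 48.5) = 54.18
On Form 2, PR 54.18 falls between score 34 (PR 46.2) and 35 (PR 59.2).
Interpolate: 34 + (54.18 − 46.2)/(59.2 − 46.2) × (35 − 34) = 34.6

34.6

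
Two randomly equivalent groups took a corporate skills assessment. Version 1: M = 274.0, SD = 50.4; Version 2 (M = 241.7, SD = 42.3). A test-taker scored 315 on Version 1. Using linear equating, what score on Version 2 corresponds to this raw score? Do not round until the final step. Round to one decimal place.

276.1

Linear equating: y = (SD_Y/SD_X)(x − M_X) + M_Y
y = (42.3/50.4)(315 − 274.0) + 241.7
y = 0.839286 × 41.0 + 241.7 = 34.4107 + 241.7 = 276.1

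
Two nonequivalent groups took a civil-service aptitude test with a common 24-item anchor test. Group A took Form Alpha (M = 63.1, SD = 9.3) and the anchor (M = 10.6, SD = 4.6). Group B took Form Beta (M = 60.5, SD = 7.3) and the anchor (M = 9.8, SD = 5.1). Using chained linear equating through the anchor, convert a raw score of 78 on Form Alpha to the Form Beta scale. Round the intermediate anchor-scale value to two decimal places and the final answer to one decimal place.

72.2

Form Alpha → anchor (Group A): v = (4.6/9.3)(78 − 63.1) + 10.6 = 17.97
anchor → Form Beta (Group B): y = (7.3/5.1)(17.97 − 9.8) + 60.5 = 72.2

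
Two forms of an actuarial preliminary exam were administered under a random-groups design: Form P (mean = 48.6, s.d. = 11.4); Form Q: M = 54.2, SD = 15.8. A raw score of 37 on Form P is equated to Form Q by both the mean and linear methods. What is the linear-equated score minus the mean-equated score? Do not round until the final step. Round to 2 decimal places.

-4.48

Mean-equated: 37 + (54.2 − 48.6) = 42.60
Linear-equated: (15.8/11.4)(37 − 48.6) + 54.2 = 38.123
Difference = 38.123 − 42.60 = -4.48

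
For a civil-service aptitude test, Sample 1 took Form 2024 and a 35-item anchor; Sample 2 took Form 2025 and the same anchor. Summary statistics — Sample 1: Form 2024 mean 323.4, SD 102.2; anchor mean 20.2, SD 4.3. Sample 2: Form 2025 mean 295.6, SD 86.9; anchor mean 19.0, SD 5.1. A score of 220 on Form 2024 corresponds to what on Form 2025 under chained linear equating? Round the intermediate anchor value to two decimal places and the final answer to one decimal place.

Form 2024 → anchor (Sample 1): v = (4.3/102.2)(220 − 323.4) + 20.2 = 15.85
anchor → Form 2025 (Sample 2): y = (86.9/5.1)(15.85 − 19.0) + 295.6 = 241.9

241.9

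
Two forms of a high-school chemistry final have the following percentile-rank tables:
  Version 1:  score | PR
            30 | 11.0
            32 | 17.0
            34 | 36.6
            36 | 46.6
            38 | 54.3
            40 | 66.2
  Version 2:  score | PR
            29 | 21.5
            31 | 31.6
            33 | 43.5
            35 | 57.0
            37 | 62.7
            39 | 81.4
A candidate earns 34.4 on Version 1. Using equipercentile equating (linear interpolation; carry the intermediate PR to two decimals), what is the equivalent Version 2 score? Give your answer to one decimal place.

32.2

PR of 34.4 on Version 1: 36.6 + (34.4 − 34)/(36 − 34) × (46.6 − 36.6) = 38.60
On Version 2, PR 38.60 falls between score 31 (PR 31.6) and 33 (PR 43.5).
Interpolate: 31 + (38.60 − 31.6)/(43.5 − 31.6) × (33 − 31) = 32.2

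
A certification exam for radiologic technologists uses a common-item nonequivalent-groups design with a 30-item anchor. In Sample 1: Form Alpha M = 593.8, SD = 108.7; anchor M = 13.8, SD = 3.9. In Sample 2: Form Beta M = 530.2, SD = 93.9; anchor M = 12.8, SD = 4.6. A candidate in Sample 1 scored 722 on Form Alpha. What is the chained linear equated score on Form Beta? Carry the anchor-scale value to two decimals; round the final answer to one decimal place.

644.5

Form Alpha → anchor (Sample 1): v = (3.9/108.7)(722 − 593.8) + 13.8 = 18.40
anchor → Form Beta (Sample 2): y = (93.9/4.6)(18.40 − 12.8) + 530.2 = 644.5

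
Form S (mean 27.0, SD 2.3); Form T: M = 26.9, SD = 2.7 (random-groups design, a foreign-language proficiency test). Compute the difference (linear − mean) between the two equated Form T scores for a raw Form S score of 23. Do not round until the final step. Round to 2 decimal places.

Mean-equated: 23 + (26.9 − 27.0) = 22.90
Linear-equated: (2.7/2.3)(23 − 27.0) + 26.9 = 22.204
Difference = 22.204 − 22.90 = -0.70

-0.70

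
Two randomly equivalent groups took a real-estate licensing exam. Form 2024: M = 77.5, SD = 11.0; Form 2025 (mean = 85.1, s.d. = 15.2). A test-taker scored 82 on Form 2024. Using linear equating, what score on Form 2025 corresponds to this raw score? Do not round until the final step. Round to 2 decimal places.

91.32

Linear equating: y = (SD_Y/SD_X)(x − M_X) + M_Y
y = (15.2/11.0)(82 − 77.5) + 85.1
y = 1.381818 × 4.5 + 85.1 = 6.2182 + 85.1 = 91.32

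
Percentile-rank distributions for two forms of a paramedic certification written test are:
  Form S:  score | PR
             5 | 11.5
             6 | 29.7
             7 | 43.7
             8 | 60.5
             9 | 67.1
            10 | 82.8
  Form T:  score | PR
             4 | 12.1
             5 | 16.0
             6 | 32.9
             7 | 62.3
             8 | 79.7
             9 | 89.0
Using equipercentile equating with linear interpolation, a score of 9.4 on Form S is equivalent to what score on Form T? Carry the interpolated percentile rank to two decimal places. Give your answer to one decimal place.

7.6

PR of 9.4 on Form S: 67.1 + (9.4 − 9)/(10 − 9) × (82.8 − 67.1) = 73.38
On Form T, PR 73.38 falls between score 7 (PR 62.3) and 8 (PR 79.7).
Interpolate: 7 + (73.38 − 62.3)/(79.7 − 62.3) × (8 − 7) = 7.6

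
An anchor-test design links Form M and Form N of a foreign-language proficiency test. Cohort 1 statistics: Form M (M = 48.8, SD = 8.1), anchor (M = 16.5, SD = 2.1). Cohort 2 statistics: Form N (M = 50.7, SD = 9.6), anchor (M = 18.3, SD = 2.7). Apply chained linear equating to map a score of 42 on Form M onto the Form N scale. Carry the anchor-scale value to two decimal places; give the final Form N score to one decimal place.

38.0

Form M → anchor (Cohort 1): v = (2.1/8.1)(42 − 48.8) + 16.5 = 14.74
anchor → Form N (Cohort 2): y = (9.6/2.7)(14.74 − 18.3) + 50.7 = 38.0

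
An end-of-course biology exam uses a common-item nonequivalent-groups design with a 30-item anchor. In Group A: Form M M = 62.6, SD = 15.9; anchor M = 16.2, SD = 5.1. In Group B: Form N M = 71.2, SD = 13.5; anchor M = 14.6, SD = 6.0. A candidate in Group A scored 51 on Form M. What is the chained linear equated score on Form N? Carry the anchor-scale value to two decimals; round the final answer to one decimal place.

Form M → anchor (Group A): v = (5.1/15.9)(51 − 62.6) + 16.2 = 12.48
anchor → Form N (Group B): y = (13.5/6.0)(12.48 − 14.6) + 71.2 = 66.4

66.4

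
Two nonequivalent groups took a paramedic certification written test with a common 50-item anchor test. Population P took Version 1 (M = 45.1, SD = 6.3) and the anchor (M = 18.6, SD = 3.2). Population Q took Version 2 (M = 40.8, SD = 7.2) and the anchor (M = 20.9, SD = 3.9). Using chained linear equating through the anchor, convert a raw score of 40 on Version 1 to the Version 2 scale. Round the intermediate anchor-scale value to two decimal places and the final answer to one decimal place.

31.8

Version 1 → anchor (Population P): v = (3.2/6.3)(40 − 45.1) + 18.6 = 16.01
anchor → Version 2 (Population Q): y = (7.2/3.9)(16.01 − 20.9) + 40.8 = 31.8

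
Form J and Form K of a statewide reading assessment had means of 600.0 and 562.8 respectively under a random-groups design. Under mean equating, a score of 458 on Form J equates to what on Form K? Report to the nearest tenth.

420.8

Mean equating: y = x + (M_Y − M_X) = 458 + (562.8 − 600.0) = 420.8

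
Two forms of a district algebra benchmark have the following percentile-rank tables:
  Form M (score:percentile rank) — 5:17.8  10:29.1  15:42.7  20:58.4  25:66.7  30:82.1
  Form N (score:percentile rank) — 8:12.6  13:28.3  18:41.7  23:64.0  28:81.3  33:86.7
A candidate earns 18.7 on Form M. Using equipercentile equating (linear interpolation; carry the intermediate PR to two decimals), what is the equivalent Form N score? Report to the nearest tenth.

PR of 18.7 on Form M: 42.7 + (18.7 − 15)/(20 − 15) × (58.4 − 42.7) = 54.32
On Form N, PR 54.32 falls between score 18 (PR 41.7) and 23 (PR 64.0).
Interpolate: 18 + (54.32 − 41.7)/(64.0 − 41.7) × (23 − 18) = 20.8

20.8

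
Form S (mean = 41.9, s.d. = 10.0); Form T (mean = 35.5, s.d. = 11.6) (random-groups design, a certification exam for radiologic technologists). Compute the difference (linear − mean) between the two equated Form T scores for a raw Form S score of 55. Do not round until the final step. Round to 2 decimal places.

2.10

Mean-equated: 55 + (35.5 − 41.9) = 48.60
Linear-equated: (11.6/10.0)(55 − 41.9) + 35.5 = 50.696
Difference = 50.696 − 48.60 = 2.10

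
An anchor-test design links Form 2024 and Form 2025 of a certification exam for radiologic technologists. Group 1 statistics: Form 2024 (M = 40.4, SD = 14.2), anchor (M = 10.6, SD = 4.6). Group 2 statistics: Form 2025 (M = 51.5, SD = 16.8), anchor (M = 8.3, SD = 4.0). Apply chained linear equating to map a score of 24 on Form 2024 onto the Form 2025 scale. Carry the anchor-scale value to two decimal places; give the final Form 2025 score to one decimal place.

38.9

Form 2024 → anchor (Group 1): v = (4.6/14.2)(24 − 40.4) + 10.6 = 5.29
anchor → Form 2025 (Group 2): y = (16.8/4.0)(5.29 − 8.3) + 51.5 = 38.9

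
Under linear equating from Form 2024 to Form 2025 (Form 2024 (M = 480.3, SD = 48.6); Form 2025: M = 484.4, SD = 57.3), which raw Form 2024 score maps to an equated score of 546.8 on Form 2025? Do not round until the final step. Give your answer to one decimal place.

Invert y = (SD_Y/SD_X)(x − M_X) + M_Y:
x = (SD_X/SD_Y)(y − M_Y) + M_X = (48.6/57.3)(546.8 − 484.4) + 480.3
x = 0.848168 × 62.400 + 480.3 = 533.2

533.2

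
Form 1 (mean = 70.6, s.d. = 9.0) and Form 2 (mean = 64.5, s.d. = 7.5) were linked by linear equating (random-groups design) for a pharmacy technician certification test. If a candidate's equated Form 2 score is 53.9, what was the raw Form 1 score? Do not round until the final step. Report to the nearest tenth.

57.9

Invert y = (SD_Y/SD_X)(x − M_X) + M_Y:
x = (SD_X/SD_Y)(y − M_Y) + M_X = (9.0/7.5)(53.9 − 64.5) + 70.6
x = 1.200000 × -10.600 + 70.6 = 57.9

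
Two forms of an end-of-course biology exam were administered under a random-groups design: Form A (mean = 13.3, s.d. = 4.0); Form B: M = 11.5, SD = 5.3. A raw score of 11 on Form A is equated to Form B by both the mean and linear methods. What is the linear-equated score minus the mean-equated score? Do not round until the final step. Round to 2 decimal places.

-0.75

Mean-equated: 11 + (11.5 − 13.3) = 9.20
Linear-equated: (5.3/4.0)(11 − 13.3) + 11.5 = 8.452
Difference = 8.452 − 9.20 = -0.75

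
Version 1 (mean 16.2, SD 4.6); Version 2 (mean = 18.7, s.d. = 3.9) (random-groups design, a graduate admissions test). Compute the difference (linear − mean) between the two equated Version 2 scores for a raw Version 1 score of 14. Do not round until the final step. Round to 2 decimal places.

0.33

Mean-equated: 14 + (18.7 − 16.2) = 16.50
Linear-equated: (3.9/4.6)(14 − 16.2) + 18.7 = 16.835
Difference = 16.835 − 16.50 = 0.33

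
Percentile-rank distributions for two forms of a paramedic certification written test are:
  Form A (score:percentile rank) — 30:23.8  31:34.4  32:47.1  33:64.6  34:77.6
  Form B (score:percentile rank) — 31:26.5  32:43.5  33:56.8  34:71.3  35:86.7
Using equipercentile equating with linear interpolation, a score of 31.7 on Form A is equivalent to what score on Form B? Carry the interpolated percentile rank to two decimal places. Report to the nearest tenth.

PR of 31.7 on Form A: 34.4 + (31.7 − 31)/(32 − 31) × (47.1 − 34.4) = 43.29
On Form B, PR 43.29 falls between score 31 (PR 26.5) and 32 (PR 43.5).
Interpolate: 31 + (43.29 − 26.5)/(43.5 − 26.5) × (32 − 31) = 32.0

32.0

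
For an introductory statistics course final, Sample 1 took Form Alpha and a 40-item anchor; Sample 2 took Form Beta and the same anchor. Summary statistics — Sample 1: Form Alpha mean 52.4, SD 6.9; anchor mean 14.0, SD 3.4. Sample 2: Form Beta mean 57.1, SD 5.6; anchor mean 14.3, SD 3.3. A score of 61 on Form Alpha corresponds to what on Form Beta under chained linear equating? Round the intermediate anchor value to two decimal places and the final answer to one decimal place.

Form Alpha → anchor (Sample 1): v = (3.4/6.9)(61 − 52.4) + 14.0 = 18.24
anchor → Form Beta (Sample 2): y = (5.6/3.3)(18.24 − 14.3) + 57.1 = 63.8

63.8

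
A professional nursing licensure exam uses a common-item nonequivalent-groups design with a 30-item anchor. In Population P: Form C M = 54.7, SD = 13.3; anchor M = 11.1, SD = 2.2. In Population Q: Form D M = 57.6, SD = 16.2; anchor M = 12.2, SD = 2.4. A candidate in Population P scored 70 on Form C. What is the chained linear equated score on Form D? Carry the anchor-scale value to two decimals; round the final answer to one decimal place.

Form C → anchor (Population P): v = (2.2/13.3)(70 − 54.7) + 11.1 = 13.63
anchor → Form D (Population Q): y = (16.2/2.4)(13.63 − 12.2) + 57.6 = 67.3

67.3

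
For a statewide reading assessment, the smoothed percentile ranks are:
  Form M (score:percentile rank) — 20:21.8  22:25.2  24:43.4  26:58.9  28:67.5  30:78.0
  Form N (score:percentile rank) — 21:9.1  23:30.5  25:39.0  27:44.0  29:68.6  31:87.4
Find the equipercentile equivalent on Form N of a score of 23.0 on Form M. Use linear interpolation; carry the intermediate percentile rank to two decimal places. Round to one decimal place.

PR of 23.0 on Form M: 25.2 + (23.0 − 22)/(24 − 22) × (43.4 − 25.2) = 34.30
On Form N, PR 34.30 falls between score 23 (PR 30.5) and 25 (PR 39.0).
Interpolate: 23 + (34.30 − 30.5)/(39.0 − 30.5) × (25 − 23) = 23.9

23.9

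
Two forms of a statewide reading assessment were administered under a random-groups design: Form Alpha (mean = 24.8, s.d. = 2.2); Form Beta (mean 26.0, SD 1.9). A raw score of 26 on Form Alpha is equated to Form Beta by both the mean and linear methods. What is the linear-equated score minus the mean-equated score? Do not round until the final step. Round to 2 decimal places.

Mean-equated: 26 + (26.0 − 24.8) = 27.20
Linear-equated: (1.9/2.2)(26 − 24.8) + 26.0 = 27.036
Difference = 27.036 − 27.20 = -0.16

-0.16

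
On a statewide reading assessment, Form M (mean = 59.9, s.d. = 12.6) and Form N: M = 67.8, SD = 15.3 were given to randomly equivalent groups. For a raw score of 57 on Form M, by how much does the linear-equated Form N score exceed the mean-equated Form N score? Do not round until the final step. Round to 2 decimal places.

Mean-equated: 57 + (67.8 − 59.9) = 64.90
Linear-equated: (15.3/12.6)(57 − 59.9) + 67.8 = 64.279
Difference = 64.279 − 64.90 = -0.62

-0.62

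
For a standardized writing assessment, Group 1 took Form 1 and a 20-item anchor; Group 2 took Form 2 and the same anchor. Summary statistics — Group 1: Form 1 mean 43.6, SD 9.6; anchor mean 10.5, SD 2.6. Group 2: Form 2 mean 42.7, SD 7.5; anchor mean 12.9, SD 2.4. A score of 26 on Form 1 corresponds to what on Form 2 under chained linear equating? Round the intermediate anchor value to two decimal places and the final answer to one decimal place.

Form 1 → anchor (Group 1): v = (2.6/9.6)(26 − 43.6) + 10.5 = 5.73
anchor → Form 2 (Group 2): y = (7.5/2.4)(5.73 − 12.9) + 42.7 = 20.3

20.3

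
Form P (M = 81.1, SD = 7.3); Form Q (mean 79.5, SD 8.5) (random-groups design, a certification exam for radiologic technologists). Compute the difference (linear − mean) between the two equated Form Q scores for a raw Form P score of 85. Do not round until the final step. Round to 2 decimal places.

Mean-equated: 85 + (79.5 − 81.1) = 83.40
Linear-equated: (8.5/7.3)(85 − 81.1) + 79.5 = 84.041
Difference = 84.041 − 83.40 = 0.64

0.64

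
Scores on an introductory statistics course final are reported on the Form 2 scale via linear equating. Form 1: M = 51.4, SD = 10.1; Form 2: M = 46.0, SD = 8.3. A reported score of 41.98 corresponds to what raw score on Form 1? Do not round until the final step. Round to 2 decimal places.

46.51

Invert y = (SD_Y/SD_X)(x − M_X) + M_Y:
x = (SD_X/SD_Y)(y − M_Y) + M_X = (10.1/8.3)(41.98 − 46.0) + 51.4
x = 1.216867 × -4.020 + 51.4 = 46.51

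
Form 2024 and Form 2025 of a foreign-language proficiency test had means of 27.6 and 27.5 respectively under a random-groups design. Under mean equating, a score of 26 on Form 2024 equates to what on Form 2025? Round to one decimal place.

Mean equating: y = x + (M_Y − M_X) = 26 + (27.5 − 27.6) = 25.9

25.9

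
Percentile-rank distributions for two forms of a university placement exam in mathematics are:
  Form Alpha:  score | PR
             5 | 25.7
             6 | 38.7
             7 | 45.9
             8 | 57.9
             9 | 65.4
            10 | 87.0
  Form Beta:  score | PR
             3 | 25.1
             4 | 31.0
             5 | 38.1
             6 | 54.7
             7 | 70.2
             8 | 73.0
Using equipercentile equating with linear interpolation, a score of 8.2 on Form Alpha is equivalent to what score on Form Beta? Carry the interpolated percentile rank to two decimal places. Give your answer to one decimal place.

PR of 8.2 on Form Alpha: 57.9 + (8.2 − 8)/(9 − 8) × (65.4 − 57.9) = 59.40
On Form Beta, PR 59.40 falls between score 6 (PR 54.7) and 7 (PR 70.2).
Interpolate: 6 + (59.40 − 54.7)/(70.2 − 54.7) × (7 − 6) = 6.3

6.3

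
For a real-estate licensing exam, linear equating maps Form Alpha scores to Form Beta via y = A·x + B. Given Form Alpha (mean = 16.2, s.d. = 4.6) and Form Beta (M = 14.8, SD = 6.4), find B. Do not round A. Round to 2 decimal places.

-7.74

A = SD_Y / SD_X = 6.4 / 4.6 = 1.391304
B = M_Y − A·M_X = 14.8 − 1.391304 × 16.2 = -7.74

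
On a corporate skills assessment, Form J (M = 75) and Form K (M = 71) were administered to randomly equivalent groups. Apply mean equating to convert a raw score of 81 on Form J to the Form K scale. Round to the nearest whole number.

Mean equating: y = x + (M_Y − M_X) = 81 + (71 − 75) = 77

77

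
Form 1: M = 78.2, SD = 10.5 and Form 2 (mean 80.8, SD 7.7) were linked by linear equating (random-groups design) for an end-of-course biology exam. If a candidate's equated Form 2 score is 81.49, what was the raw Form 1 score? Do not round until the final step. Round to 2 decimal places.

79.14

Invert y = (SD_Y/SD_X)(x − M_X) + M_Y:
x = (SD_X/SD_Y)(y − M_Y) + M_X = (10.5/7.7)(81.49 − 80.8) + 78.2
x = 1.363636 × 0.690 + 78.2 = 79.14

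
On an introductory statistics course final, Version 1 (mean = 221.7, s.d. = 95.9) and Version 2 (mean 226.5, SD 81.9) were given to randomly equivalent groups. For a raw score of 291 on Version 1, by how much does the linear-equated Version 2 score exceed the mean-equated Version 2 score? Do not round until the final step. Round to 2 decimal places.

Mean-equated: 291 + (226.5 − 221.7) = 295.80
Linear-equated: (81.9/95.9)(291 − 221.7) + 226.5 = 285.683
Difference = 285.683 − 295.80 = -10.12

-10.12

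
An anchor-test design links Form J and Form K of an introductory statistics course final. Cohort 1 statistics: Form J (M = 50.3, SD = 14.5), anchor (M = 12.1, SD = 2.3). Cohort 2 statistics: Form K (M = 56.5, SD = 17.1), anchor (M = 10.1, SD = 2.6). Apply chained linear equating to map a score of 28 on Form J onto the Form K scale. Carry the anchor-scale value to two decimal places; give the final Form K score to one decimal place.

46.4

Form J → anchor (Cohort 1): v = (2.3/14.5)(28 − 50.3) + 12.1 = 8.56
anchor → Form K (Cohort 2): y = (17.1/2.6)(8.56 − 10.1) + 56.5 = 46.4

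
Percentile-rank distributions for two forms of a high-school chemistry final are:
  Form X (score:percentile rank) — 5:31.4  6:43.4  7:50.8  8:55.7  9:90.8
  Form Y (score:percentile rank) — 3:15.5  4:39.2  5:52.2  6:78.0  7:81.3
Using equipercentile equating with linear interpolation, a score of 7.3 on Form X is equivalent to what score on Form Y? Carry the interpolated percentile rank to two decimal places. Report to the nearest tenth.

PR of 7.3 on Form X: 50.8 + (7.3 − 7)/(8 − 7) × (55.7 − 50.8) = 52.27
On Form Y, PR 52.27 falls between score 5 (PR 52.2) and 6 (PR 78.0).
Interpolate: 5 + (52.27 − 52.2)/(78.0 − 52.2) × (6 − 5) = 5.0

5.0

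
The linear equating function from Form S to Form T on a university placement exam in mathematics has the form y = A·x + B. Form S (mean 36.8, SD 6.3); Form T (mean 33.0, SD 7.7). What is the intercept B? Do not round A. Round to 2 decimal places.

-11.98

A = SD_Y / SD_X = 7.7 / 6.3 = 1.222222
B = M_Y − A·M_X = 33.0 − 1.222222 × 36.8 = -11.98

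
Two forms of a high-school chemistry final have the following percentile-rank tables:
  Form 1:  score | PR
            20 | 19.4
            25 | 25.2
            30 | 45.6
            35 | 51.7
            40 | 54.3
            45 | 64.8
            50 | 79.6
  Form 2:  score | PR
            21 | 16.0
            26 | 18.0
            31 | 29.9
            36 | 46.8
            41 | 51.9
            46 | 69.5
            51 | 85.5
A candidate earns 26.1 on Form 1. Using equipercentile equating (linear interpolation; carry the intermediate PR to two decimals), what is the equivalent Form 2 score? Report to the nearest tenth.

PR of 26.1 on Form 1: 25.2 + (26.1 − 25)/(30 − 25) × (45.6 − 25.2) = 29.69
On Form 2, PR 29.69 falls between score 26 (PR 18.0) and 31 (PR 29.9).
Interpolate: 26 + (29.69 − 18.0)/(29.9 − 18.0) × (31 − 26) = 30.9

30.9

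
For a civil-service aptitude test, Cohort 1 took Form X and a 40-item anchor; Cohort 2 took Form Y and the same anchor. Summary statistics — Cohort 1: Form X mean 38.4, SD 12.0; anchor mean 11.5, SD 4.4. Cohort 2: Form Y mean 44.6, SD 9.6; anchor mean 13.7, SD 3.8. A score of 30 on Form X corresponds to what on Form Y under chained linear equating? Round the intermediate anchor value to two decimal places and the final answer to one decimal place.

Form X → anchor (Cohort 1): v = (4.4/12.0)(30 − 38.4) + 11.5 = 8.42
anchor → Form Y (Cohort 2): y = (9.6/3.8)(8.42 − 13.7) + 44.6 = 31.3

31.3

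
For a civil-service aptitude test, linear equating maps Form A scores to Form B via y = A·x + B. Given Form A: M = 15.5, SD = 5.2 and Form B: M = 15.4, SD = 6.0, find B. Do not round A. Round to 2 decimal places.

-2.48

A = SD_Y / SD_X = 6.0 / 5.2 = 1.153846
B = M_Y − A·M_X = 15.4 − 1.153846 × 15.5 = -2.48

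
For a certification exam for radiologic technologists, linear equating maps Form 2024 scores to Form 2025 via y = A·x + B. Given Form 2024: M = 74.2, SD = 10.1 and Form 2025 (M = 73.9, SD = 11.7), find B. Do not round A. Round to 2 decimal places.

-12.05

A = SD_Y / SD_X = 11.7 / 10.1 = 1.158416
B = M_Y − A·M_X = 73.9 − 1.158416 × 74.2 = -12.05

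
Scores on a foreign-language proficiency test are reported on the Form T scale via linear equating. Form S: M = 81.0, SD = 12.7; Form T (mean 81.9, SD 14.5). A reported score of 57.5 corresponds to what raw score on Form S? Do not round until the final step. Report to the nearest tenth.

59.6

Invert y = (SD_Y/SD_X)(x − M_X) + M_Y:
x = (SD_X/SD_Y)(y − M_Y) + M_X = (12.7/14.5)(57.5 − 81.9) + 81.0
x = 0.875862 × -24.400 + 81.0 = 59.6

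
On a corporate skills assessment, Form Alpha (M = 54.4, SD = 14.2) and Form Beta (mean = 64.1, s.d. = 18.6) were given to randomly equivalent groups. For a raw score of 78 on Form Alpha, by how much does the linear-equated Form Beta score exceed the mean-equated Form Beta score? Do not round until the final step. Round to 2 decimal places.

7.31

Mean-equated: 78 + (64.1 − 54.4) = 87.70
Linear-equated: (18.6/14.2)(78 − 54.4) + 64.1 = 95.013
Difference = 95.013 − 87.70 = 7.31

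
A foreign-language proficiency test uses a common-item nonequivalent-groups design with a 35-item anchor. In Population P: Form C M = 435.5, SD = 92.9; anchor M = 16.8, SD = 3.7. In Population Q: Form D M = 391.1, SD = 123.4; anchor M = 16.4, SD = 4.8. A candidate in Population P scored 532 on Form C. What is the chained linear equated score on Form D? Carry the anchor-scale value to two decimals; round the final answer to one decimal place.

Form C → anchor (Population P): v = (3.7/92.9)(532 − 435.5) + 16.8 = 20.64
anchor → Form D (Population Q): y = (123.4/4.8)(20.64 − 16.4) + 391.1 = 500.1

500.1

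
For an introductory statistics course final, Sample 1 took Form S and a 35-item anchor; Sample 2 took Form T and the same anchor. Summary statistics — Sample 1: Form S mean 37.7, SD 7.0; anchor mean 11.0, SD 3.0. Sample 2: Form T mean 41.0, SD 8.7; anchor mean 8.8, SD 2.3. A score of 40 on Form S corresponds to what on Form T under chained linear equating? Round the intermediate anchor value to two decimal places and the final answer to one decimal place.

Form S → anchor (Sample 1): v = (3.0/7.0)(40 − 37.7) + 11.0 = 11.99
anchor → Form T (Sample 2): y = (8.7/2.3)(11.99 − 8.8) + 41.0 = 53.1

53.1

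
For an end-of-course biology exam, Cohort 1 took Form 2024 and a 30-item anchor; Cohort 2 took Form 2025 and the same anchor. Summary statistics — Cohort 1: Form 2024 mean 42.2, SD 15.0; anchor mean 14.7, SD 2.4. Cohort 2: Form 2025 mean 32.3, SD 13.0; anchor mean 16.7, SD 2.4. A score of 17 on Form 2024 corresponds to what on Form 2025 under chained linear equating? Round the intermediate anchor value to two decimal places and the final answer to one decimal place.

Form 2024 → anchor (Cohort 1): v = (2.4/15.0)(17 − 42.2) + 14.7 = 10.67
anchor → Form 2025 (Cohort 2): y = (13.0/2.4)(10.67 − 16.7) + 32.3 = -0.4

-0.4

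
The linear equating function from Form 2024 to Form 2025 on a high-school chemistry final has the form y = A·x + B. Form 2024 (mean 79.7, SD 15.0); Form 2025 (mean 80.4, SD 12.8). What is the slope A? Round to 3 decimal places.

0.853

A = SD_Y / SD_X = 12.8 / 15.0 = 0.853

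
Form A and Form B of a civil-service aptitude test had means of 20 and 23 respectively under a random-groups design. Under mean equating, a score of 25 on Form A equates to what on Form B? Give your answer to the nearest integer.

28

Mean equating: y = x + (M_Y − M_X) = 25 + (23 − 20) = 28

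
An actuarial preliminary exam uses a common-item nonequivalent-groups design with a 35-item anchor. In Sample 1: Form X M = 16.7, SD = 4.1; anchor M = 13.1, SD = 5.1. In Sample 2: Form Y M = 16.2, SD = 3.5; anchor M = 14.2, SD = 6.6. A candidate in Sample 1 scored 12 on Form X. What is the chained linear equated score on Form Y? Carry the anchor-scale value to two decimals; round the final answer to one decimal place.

Form X → anchor (Sample 1): v = (5.1/4.1)(12 − 16.7) + 13.1 = 7.25
anchor → Form Y (Sample 2): y = (3.5/6.6)(7.25 − 14.2) + 16.2 = 12.5

12.5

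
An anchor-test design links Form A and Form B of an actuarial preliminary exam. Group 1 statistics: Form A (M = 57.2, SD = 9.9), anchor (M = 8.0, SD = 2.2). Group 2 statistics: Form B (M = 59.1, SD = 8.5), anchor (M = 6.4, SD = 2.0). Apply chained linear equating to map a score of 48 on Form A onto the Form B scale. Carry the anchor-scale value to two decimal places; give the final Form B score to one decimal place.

57.2

Form A → anchor (Group 1): v = (2.2/9.9)(48 − 57.2) + 8.0 = 5.96
anchor → Form B (Group 2): y = (8.5/2.0)(5.96 − 6.4) + 59.1 = 57.2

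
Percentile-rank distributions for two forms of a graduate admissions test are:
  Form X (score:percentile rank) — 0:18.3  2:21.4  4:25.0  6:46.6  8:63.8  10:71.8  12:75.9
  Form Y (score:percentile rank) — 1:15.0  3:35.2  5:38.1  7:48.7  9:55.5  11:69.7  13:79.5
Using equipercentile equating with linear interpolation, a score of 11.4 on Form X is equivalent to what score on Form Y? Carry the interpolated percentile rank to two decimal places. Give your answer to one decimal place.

12.0

PR of 11.4 on Form X: 71.8 + (11.4 − 10)/(12 − 10) × (75.9 − 71.8) = 74.67
On Form Y, PR 74.67 falls between score 11 (PR 69.7) and 13 (PR 79.5).
Interpolate: 11 + (74.67 − 69.7)/(79.5 − 69.7) × (13 − 11) = 12.0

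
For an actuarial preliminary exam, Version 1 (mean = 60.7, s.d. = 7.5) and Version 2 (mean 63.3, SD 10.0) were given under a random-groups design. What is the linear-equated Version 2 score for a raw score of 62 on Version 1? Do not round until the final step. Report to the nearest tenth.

65.0

Linear equating: y = (SD_Y/SD_X)(x − M_X) + M_Y
y = (10.0/7.5)(62 − 60.7) + 63.3
y = 1.333333 × 1.3 + 63.3 = 1.7333 + 63.3 = 65.0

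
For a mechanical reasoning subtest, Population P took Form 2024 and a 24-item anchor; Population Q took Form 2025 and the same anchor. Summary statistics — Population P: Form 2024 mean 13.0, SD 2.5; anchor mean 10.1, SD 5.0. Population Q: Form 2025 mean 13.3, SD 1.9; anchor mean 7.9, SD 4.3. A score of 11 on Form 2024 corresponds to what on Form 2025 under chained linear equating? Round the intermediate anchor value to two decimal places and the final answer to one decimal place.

12.5

Form 2024 → anchor (Population P): v = (5.0/2.5)(11 − 13.0) + 10.1 = 6.10
anchor → Form 2025 (Population Q): y = (1.9/4.3)(6.10 − 7.9) + 13.3 = 12.5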